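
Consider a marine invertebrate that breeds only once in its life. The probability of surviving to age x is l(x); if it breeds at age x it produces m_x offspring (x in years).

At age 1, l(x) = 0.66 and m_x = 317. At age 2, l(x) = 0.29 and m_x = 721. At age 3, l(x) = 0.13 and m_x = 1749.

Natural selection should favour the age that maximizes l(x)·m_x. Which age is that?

Expected offspring if breeding at age x = l(x) × m_x:
  age 1: 0.66 × 317 = 209.220
  age 2: 0.29 × 721 = 209.090
  age 3: 0.13 × 1749 = 227.370
Maximum at age 3 (227.370).

3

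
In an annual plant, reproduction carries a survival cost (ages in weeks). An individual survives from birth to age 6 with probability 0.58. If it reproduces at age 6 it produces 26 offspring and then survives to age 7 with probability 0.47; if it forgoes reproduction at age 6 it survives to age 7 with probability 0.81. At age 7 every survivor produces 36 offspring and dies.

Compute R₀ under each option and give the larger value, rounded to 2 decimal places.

breed at age 6: R₀ = 0.58 × (26 + 0.47 × 36) = 0.58 × 42.9200 = 24.8936
delay to age 7: R₀ = 0.58 × (0.81 × 36) = 0.58 × 29.1600 = 16.9128
Higher: breed at age 6 (24.8936).

24.89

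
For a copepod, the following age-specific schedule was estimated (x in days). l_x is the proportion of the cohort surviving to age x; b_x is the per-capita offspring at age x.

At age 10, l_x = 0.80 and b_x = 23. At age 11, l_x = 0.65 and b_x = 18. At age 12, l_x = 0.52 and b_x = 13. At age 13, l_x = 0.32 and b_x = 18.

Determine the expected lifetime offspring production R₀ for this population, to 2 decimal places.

42.62

R₀ = Σ l_x b_x:
  age 10: 0.80 × 23 = 18.4000
  age 11: 0.65 × 18 = 11.7000
  age 12: 0.52 × 13 = 6.7600
  age 13: 0.32 × 18 = 5.7600
R₀ = 18.4000 + 11.7000 + 6.7600 + 5.7600 = 42.6200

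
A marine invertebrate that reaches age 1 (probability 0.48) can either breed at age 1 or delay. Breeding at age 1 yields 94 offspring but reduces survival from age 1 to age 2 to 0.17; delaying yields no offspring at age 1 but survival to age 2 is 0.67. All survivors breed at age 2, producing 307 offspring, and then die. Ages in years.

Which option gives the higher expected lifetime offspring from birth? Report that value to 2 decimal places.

98.73

breed at age 1: R₀ = 0.48 × (94 + 0.17 × 307) = 0.48 × 146.1900 = 70.1712
delay to age 2: R₀ = 0.48 × (0.67 × 307) = 0.48 × 205.6900 = 98.7312
Higher: delay to age 2 (98.7312).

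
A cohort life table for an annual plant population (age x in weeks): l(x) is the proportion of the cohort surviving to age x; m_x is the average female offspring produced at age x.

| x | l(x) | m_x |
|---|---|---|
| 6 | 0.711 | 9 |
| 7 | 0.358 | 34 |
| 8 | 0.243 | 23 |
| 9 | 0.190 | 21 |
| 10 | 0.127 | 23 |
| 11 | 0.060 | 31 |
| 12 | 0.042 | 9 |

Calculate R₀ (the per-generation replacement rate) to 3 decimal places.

R₀ = Σ l(x) m_x:
  age 6: 0.711 × 9 = 6.3990
  age 7: 0.358 × 34 = 12.1720
  age 8: 0.243 × 23 = 5.5890
  age 9: 0.190 × 21 = 3.9900
  age 10: 0.127 × 23 = 2.9210
  age 11: 0.060 × 31 = 1.8600
  age 12: 0.042 × 9 = 0.3780
R₀ = 6.3990 + 12.1720 + 5.5890 + 3.9900 + 2.9210 + 1.8600 + 0.3780 = 33.3090

33.309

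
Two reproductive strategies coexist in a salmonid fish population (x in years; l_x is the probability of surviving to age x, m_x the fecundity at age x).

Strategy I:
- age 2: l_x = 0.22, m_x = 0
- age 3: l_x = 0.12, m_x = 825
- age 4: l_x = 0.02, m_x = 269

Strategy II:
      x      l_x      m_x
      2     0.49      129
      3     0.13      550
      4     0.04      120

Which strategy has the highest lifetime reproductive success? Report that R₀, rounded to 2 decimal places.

Strategy I: R₀ = 0.22×0 + 0.12×825 + 0.02×269 = 104.3800
Strategy II: R₀ = 0.49×129 + 0.13×550 + 0.04×120 = 139.5100
Highest R₀: strategy II with 139.5100.

139.51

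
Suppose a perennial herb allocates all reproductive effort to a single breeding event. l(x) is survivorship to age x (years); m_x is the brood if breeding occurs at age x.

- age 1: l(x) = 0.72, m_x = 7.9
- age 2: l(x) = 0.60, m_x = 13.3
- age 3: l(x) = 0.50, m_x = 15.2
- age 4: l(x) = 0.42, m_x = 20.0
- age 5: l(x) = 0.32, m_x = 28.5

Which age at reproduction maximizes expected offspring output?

5

Expected offspring if breeding at age x = l(x) × m_x:
  age 1: 0.72 × 7.9 = 5.688
  age 2: 0.60 × 13.3 = 7.980
  age 3: 0.50 × 15.2 = 7.600
  age 4: 0.42 × 20.0 = 8.400
  age 5: 0.32 × 28.5 = 9.120
Maximum at age 5 (9.120).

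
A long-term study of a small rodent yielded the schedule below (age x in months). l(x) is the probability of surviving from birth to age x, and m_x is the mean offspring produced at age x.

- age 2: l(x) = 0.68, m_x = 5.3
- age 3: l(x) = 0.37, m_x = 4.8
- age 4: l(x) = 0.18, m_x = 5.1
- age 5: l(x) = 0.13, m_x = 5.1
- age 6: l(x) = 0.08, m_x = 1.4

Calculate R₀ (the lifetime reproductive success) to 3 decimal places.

7.073

R₀ = Σ l(x) m_x:
  age 2: 0.68 × 5.3 = 3.6040
  age 3: 0.37 × 4.8 = 1.7760
  age 4: 0.18 × 5.1 = 0.9180
  age 5: 0.13 × 5.1 = 0.6630
  age 6: 0.08 × 1.4 = 0.1120
R₀ = 3.6040 + 1.7760 + 0.9180 + 0.6630 + 0.1120 = 7.0730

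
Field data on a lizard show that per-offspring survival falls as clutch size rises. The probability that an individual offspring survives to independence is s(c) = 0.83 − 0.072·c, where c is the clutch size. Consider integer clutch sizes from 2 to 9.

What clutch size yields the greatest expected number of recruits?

Expected recruits = c × s(c):
  c=2: 2 × 0.686 = 1.372
  c=3: 3 × 0.614 = 1.842
  c=4: 4 × 0.542 = 2.168
  c=5: 5 × 0.470 = 2.350
  c=6: 6 × 0.398 = 2.388
  c=7: 7 × 0.326 = 2.282
  c=8: 8 × 0.254 = 2.032
  c=9: 9 × 0.182 = 1.638
Maximum at c = 6 (2.388 recruits).

6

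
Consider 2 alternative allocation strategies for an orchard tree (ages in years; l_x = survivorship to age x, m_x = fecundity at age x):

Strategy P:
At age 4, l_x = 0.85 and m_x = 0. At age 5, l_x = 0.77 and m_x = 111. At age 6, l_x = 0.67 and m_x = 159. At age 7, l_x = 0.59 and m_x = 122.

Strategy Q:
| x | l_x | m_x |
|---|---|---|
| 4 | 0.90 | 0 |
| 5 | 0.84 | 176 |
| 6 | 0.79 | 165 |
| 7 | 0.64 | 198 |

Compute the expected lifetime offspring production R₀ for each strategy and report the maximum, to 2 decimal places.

Strategy P: R₀ = 0.85×0 + 0.77×111 + 0.67×159 + 0.59×122 = 263.9800
Strategy Q: R₀ = 0.90×0 + 0.84×176 + 0.79×165 + 0.64×198 = 404.9100
Highest R₀: strategy Q with 404.9100.

404.91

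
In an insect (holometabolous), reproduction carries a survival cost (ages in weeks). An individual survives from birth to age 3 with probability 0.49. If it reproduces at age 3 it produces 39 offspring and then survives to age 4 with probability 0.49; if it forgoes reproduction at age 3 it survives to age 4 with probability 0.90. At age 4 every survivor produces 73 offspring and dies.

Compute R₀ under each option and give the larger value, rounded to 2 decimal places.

breed at age 3: R₀ = 0.49 × (39 + 0.49 × 73) = 0.49 × 74.7700 = 36.6373
delay to age 4: R₀ = 0.49 × (0.90 × 73) = 0.49 × 65.7000 = 32.1930
Higher: breed at age 3 (36.6373).

36.64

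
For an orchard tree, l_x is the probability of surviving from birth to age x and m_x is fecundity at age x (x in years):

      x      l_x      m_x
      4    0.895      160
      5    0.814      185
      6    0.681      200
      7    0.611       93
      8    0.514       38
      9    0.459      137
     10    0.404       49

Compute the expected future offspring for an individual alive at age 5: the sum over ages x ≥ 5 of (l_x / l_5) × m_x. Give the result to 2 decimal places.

l_5 = 0.814. Conditional survival from age 5 to x is l_x / l_5.
  x=5: (0.814/0.814) × 185 = 185.0000
  x=6: (0.681/0.814) × 200 = 167.3219
  x=7: (0.611/0.814) × 93 = 69.8071
  x=8: (0.514/0.814) × 38 = 23.9951
  x=9: (0.459/0.814) × 137 = 77.2518
  x=10: (0.404/0.814) × 49 = 24.3194
Sum = 185.0000 + 167.3219 + 69.8071 + 23.9951 + 77.2518 + 24.3194 = 547.6953

547.70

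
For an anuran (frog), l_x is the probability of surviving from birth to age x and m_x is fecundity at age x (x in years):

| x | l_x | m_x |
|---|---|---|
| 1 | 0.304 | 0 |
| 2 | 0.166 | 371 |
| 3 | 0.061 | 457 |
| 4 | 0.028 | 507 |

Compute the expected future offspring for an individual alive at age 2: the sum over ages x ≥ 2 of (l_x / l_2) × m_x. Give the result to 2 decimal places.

l_2 = 0.166. Conditional survival from age 2 to x is l_x / l_2.
  x=2: (0.166/0.166) × 371 = 371.0000
  x=3: (0.061/0.166) × 457 = 167.9337
  x=4: (0.028/0.166) × 507 = 85.5181
Sum = 371.0000 + 167.9337 + 85.5181 = 624.4518

624.45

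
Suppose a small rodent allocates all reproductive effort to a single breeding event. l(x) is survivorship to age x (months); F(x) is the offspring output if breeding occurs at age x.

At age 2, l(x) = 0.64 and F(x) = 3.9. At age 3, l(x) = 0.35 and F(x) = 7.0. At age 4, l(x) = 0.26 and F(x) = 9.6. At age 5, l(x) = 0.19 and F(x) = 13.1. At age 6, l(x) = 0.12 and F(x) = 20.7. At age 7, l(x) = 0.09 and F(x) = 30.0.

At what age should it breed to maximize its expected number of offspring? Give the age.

7

Expected offspring if breeding at age x = l(x) × F(x):
  age 2: 0.64 × 3.9 = 2.496
  age 3: 0.35 × 7.0 = 2.450
  age 4: 0.26 × 9.6 = 2.496
  age 5: 0.19 × 13.1 = 2.489
  age 6: 0.12 × 20.7 = 2.484
  age 7: 0.09 × 30.0 = 2.700
Maximum at age 7 (2.700).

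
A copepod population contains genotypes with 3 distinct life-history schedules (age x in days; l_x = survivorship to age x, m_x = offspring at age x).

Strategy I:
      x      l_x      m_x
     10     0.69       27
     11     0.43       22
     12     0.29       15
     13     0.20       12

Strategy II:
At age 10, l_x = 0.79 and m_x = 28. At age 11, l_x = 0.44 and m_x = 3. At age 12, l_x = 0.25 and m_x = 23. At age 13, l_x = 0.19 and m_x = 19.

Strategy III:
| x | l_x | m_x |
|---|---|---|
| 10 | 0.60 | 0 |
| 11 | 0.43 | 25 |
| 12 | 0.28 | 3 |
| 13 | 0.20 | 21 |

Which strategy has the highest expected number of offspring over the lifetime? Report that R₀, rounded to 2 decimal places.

Strategy I: R₀ = 0.69×27 + 0.43×22 + 0.29×15 + 0.20×12 = 34.8400
Strategy II: R₀ = 0.79×28 + 0.44×3 + 0.25×23 + 0.19×19 = 32.8000
Strategy III: R₀ = 0.60×0 + 0.43×25 + 0.28×3 + 0.20×21 = 15.7900
Highest R₀: strategy I with 34.8400.

34.84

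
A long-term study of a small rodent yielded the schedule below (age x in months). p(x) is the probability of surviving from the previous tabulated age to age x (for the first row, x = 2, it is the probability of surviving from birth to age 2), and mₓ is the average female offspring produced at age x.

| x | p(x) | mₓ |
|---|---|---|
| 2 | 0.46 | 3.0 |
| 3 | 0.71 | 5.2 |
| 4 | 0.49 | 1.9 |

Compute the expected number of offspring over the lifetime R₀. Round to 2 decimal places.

3.38

Survivorship from birth: l_x = p_2·p_3·…·p_x.
  l_2 = 0.46000
  l_3 = 0.32660
  l_4 = 0.16003
R₀ = Σ l_x mₓ:
  age 2: 0.46000 × 3.0 = 1.3800
  age 3: 0.32660 × 5.2 = 1.6983
  age 4: 0.16003 × 1.9 = 0.3041
R₀ = 1.3800 + 1.6983 + 0.3041 = 3.3824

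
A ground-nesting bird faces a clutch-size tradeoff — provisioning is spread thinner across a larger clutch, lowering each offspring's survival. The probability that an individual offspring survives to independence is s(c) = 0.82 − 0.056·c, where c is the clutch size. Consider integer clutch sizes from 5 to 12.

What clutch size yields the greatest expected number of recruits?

7

Expected recruits = c × s(c):
  c=5: 5 × 0.540 = 2.700
  c=6: 6 × 0.484 = 2.904
  c=7: 7 × 0.428 = 2.996
  c=8: 8 × 0.372 = 2.976
  c=9: 9 × 0.316 = 2.844
  c=10: 10 × 0.260 = 2.600
  c=11: 11 × 0.204 = 2.244
  c=12: 12 × 0.148 = 1.776
Maximum at c = 7 (2.996 recruits).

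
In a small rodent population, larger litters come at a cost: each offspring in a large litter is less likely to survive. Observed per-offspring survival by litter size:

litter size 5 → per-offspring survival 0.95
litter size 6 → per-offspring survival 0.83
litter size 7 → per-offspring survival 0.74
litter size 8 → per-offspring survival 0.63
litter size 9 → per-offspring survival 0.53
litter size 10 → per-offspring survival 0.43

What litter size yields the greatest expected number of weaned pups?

Expected weaned pups = c × s(c):
  c=5: 5 × 0.95 = 4.750
  c=6: 6 × 0.83 = 4.980
  c=7: 7 × 0.74 = 5.180
  c=8: 8 × 0.63 = 5.040
  c=9: 9 × 0.53 = 4.770
  c=10: 10 × 0.43 = 4.300
Maximum at c = 7 (5.180 weaned pups).

7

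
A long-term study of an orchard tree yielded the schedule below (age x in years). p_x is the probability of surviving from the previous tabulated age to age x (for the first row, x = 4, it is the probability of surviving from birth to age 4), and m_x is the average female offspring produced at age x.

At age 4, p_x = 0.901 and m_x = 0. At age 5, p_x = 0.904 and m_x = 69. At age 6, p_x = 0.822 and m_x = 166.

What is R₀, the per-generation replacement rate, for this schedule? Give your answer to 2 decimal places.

167.34

Survivorship from birth: l_x = p_4·p_5·…·p_x.
  l_4 = 0.90100
  l_5 = 0.81450
  l_6 = 0.66952
R₀ = Σ l_x m_x:
  age 4: 0.90100 × 0 = 0.0000
  age 5: 0.81450 × 69 = 56.2005
  age 6: 0.66952 × 166 = 111.1403
R₀ = 0.0000 + 56.2005 + 111.1403 = 167.3408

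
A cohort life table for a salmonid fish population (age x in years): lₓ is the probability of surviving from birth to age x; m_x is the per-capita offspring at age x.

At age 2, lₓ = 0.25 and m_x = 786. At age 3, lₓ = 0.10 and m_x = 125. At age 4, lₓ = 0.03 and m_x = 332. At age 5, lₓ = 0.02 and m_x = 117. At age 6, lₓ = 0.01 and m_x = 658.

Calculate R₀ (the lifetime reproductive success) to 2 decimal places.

R₀ = Σ lₓ m_x:
  age 2: 0.25 × 786 = 196.5000
  age 3: 0.10 × 125 = 12.5000
  age 4: 0.03 × 332 = 9.9600
  age 5: 0.02 × 117 = 2.3400
  age 6: 0.01 × 658 = 6.5800
R₀ = 196.5000 + 12.5000 + 9.9600 + 2.3400 + 6.5800 = 227.8800

227.88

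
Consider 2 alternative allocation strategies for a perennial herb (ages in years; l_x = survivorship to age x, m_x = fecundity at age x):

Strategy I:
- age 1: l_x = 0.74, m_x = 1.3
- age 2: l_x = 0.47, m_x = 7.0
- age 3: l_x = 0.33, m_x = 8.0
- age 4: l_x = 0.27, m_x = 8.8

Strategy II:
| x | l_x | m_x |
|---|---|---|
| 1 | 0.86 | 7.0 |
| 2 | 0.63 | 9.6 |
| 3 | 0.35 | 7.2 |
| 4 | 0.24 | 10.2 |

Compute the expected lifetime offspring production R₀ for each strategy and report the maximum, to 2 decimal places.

17.04

Strategy I: R₀ = 0.74×1.3 + 0.47×7.0 + 0.33×8.0 + 0.27×8.8 = 9.2680
Strategy II: R₀ = 0.86×7.0 + 0.63×9.6 + 0.35×7.2 + 0.24×10.2 = 17.0360
Highest R₀: strategy II with 17.0360.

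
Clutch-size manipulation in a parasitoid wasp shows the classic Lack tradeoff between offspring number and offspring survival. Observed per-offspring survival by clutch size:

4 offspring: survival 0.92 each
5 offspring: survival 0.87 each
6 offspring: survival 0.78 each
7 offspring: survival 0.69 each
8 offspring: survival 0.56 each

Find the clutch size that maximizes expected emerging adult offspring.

7

Expected emerging adult offspring = c × s(c):
  c=4: 4 × 0.92 = 3.680
  c=5: 5 × 0.87 = 4.350
  c=6: 6 × 0.78 = 4.680
  c=7: 7 × 0.69 = 4.830
  c=8: 8 × 0.56 = 4.480
Maximum at c = 7 (4.830 emerging adult offspring).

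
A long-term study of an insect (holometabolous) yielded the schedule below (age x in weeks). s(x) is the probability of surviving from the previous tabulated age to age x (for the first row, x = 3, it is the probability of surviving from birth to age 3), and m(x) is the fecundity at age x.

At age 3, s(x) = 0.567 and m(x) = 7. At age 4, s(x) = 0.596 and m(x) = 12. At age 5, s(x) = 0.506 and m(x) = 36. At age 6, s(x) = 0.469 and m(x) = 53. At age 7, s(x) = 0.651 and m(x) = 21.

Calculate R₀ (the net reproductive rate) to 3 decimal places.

Survivorship from birth: l_x = s_3·s_4·…·s_x.
  l_3 = 0.56700
  l_4 = 0.33793
  l_5 = 0.17099
  l_6 = 0.08020
  l_7 = 0.05221
R₀ = Σ l_x m(x):
  age 3: 0.56700 × 7 = 3.9690
  age 4: 0.33793 × 12 = 4.0552
  age 5: 0.17099 × 36 = 6.1556
  age 6: 0.08020 × 53 = 4.2506
  age 7: 0.05221 × 21 = 1.0964
R₀ = 3.9690 + 4.0552 + 6.1556 + 4.2506 + 1.0964 = 19.5268

19.527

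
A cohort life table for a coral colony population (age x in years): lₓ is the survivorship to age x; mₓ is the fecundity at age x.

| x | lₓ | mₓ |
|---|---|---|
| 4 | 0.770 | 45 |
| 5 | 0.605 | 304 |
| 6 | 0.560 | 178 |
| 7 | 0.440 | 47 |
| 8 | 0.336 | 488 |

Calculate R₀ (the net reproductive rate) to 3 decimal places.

R₀ = Σ lₓ mₓ:
  age 4: 0.770 × 45 = 34.6500
  age 5: 0.605 × 304 = 183.9200
  age 6: 0.560 × 178 = 99.6800
  age 7: 0.440 × 47 = 20.6800
  age 8: 0.336 × 488 = 163.9680
R₀ = 34.6500 + 183.9200 + 99.6800 + 20.6800 + 163.9680 = 502.8980

502.898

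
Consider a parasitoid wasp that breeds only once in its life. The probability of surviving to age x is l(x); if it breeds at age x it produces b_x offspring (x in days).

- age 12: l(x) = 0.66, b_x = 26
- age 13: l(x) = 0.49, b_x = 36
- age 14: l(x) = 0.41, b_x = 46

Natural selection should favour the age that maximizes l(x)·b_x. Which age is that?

14

Expected offspring if breeding at age x = l(x) × b_x:
  age 12: 0.66 × 26 = 17.160
  age 13: 0.49 × 36 = 17.640
  age 14: 0.41 × 46 = 18.860
Maximum at age 14 (18.860).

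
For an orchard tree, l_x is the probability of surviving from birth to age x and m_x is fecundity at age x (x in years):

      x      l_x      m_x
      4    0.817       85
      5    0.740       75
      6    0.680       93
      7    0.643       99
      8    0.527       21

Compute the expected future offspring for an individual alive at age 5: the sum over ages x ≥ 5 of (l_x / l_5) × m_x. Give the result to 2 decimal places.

l_5 = 0.740. Conditional survival from age 5 to x is l_x / l_5.
  x=5: (0.740/0.740) × 75 = 75.0000
  x=6: (0.680/0.740) × 93 = 85.4595
  x=7: (0.643/0.740) × 99 = 86.0230
  x=8: (0.527/0.740) × 21 = 14.9554
Sum = 75.0000 + 85.4595 + 86.0230 + 14.9554 = 261.4378

261.44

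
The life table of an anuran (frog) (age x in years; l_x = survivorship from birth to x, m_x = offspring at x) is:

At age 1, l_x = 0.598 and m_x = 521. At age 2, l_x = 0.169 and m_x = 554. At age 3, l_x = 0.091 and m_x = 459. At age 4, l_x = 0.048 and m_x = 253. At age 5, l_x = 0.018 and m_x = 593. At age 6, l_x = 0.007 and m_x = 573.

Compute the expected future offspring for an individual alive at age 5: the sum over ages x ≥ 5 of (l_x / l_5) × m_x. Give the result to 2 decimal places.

815.83

l_5 = 0.018. Conditional survival from age 5 to x is l_x / l_5.
  x=5: (0.018/0.018) × 593 = 593.0000
  x=6: (0.007/0.018) × 573 = 222.8333
Sum = 593.0000 + 222.8333 = 815.8333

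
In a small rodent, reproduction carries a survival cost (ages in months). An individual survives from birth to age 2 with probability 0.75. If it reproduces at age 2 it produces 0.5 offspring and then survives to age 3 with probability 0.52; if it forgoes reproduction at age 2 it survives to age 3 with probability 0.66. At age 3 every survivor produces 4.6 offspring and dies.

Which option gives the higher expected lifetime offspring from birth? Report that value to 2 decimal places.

breed at age 2: R₀ = 0.75 × (0.5 + 0.52 × 4.6) = 0.75 × 2.8920 = 2.1690
delay to age 3: R₀ = 0.75 × (0.66 × 4.6) = 0.75 × 3.0360 = 2.2770
Higher: delay to age 3 (2.2770).

2.28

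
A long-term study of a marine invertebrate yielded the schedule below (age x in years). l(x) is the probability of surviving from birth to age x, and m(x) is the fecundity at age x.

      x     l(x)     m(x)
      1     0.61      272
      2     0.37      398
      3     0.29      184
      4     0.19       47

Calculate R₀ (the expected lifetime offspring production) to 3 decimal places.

R₀ = Σ l(x) m(x):
  age 1: 0.61 × 272 = 165.9200
  age 2: 0.37 × 398 = 147.2600
  age 3: 0.29 × 184 = 53.3600
  age 4: 0.19 × 47 = 8.9300
R₀ = 165.9200 + 147.2600 + 53.3600 + 8.9300 = 375.4700

375.470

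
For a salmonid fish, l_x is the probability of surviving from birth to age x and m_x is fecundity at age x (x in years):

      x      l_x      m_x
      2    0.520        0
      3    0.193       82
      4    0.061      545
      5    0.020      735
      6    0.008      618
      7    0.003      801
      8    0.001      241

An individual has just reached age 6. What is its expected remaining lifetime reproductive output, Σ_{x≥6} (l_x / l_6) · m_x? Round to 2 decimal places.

l_6 = 0.008. Conditional survival from age 6 to x is l_x / l_6.
  x=6: (0.008/0.008) × 618 = 618.0000
  x=7: (0.003/0.008) × 801 = 300.3750
  x=8: (0.001/0.008) × 241 = 30.1250
Sum = 618.0000 + 300.3750 + 30.1250 = 948.5000

948.50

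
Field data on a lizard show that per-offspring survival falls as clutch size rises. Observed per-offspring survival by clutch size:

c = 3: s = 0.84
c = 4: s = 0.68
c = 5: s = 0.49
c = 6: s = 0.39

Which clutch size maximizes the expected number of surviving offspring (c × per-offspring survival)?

4

Expected surviving offspring = c × s(c):
  c=3: 3 × 0.84 = 2.520
  c=4: 4 × 0.68 = 2.720
  c=5: 5 × 0.49 = 2.450
  c=6: 6 × 0.39 = 2.340
Maximum at c = 4 (2.720 surviving offspring).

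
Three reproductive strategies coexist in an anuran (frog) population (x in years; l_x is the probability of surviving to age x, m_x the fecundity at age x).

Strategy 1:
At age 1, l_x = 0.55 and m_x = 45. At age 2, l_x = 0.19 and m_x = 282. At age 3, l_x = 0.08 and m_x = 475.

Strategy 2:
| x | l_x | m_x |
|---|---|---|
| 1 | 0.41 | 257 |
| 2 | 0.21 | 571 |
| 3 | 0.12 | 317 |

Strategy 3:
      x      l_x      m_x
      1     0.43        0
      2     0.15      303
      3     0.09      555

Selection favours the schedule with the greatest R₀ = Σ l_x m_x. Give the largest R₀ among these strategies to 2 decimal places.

263.32

Strategy 1: R₀ = 0.55×45 + 0.19×282 + 0.08×475 = 116.3300
Strategy 2: R₀ = 0.41×257 + 0.21×571 + 0.12×317 = 263.3200
Strategy 3: R₀ = 0.43×0 + 0.15×303 + 0.09×555 = 95.4000
Highest R₀: strategy 2 with 263.3200.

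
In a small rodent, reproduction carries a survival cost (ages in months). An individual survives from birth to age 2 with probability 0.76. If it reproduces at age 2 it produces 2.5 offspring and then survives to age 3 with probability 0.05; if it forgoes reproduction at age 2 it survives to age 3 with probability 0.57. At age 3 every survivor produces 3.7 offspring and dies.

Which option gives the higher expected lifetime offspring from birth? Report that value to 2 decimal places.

2.04

breed at age 2: R₀ = 0.76 × (2.5 + 0.05 × 3.7) = 0.76 × 2.6850 = 2.0406
delay to age 3: R₀ = 0.76 × (0.57 × 3.7) = 0.76 × 2.1090 = 1.6028
Higher: breed at age 2 (2.0406).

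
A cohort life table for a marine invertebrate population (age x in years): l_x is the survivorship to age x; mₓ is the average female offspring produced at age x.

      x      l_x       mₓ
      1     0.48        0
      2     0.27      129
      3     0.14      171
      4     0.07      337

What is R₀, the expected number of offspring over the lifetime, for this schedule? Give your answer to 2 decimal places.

82.36

R₀ = Σ l_x mₓ:
  age 1: 0.48 × 0 = 0.0000
  age 2: 0.27 × 129 = 34.8300
  age 3: 0.14 × 171 = 23.9400
  age 4: 0.07 × 337 = 23.5900
R₀ = 0.0000 + 34.8300 + 23.9400 + 23.5900 = 82.3600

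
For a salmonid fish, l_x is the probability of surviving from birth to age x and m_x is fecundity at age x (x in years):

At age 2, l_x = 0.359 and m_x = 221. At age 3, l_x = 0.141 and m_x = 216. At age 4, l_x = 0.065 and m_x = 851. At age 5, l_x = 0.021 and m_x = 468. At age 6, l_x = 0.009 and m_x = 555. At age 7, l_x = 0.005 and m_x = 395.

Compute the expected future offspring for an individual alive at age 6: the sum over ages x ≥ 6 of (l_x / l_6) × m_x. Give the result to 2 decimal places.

l_6 = 0.009. Conditional survival from age 6 to x is l_x / l_6.
  x=6: (0.009/0.009) × 555 = 555.0000
  x=7: (0.005/0.009) × 395 = 219.4444
Sum = 555.0000 + 219.4444 = 774.4444

774.44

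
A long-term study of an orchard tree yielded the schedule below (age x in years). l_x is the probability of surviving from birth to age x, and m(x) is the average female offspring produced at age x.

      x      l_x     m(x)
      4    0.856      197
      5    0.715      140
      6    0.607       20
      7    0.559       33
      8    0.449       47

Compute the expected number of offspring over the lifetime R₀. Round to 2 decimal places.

R₀ = Σ l_x m(x):
  age 4: 0.856 × 197 = 168.6320
  age 5: 0.715 × 140 = 100.1000
  age 6: 0.607 × 20 = 12.1400
  age 7: 0.559 × 33 = 18.4470
  age 8: 0.449 × 47 = 21.1030
R₀ = 168.6320 + 100.1000 + 12.1400 + 18.4470 + 21.1030 = 320.4220

320.42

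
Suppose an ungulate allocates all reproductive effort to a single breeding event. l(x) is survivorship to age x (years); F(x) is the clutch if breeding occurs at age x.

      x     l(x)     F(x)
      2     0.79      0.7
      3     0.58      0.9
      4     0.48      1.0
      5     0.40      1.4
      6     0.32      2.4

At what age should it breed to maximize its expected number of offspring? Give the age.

Expected offspring if breeding at age x = l(x) × F(x):
  age 2: 0.79 × 0.7 = 0.553
  age 3: 0.58 × 0.9 = 0.522
  age 4: 0.48 × 1.0 = 0.480
  age 5: 0.40 × 1.4 = 0.560
  age 6: 0.32 × 2.4 = 0.768
Maximum at age 6 (0.768).

6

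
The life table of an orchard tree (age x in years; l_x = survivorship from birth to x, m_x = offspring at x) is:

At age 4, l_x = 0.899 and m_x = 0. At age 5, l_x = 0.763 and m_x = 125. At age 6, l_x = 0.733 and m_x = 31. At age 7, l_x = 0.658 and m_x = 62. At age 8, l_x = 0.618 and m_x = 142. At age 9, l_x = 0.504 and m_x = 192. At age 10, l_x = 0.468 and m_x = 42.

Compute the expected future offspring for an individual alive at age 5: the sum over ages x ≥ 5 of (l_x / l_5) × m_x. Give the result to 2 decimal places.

l_5 = 0.763. Conditional survival from age 5 to x is l_x / l_5.
  x=5: (0.763/0.763) × 125 = 125.0000
  x=6: (0.733/0.763) × 31 = 29.7811
  x=7: (0.658/0.763) × 62 = 53.4679
  x=8: (0.618/0.763) × 142 = 115.0144
  x=9: (0.504/0.763) × 192 = 126.8257
  x=10: (0.468/0.763) × 42 = 25.7615
Sum = 125.0000 + 29.7811 + 53.4679 + 115.0144 + 126.8257 + 25.7615 = 475.8506

475.85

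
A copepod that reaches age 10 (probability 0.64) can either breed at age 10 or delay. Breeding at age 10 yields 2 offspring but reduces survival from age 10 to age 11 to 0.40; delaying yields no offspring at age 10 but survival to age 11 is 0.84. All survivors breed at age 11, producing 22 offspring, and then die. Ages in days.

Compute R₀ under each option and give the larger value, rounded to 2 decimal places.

11.83

breed at age 10: R₀ = 0.64 × (2 + 0.40 × 22) = 0.64 × 10.8000 = 6.9120
delay to age 11: R₀ = 0.64 × (0.84 × 22) = 0.64 × 18.4800 = 11.8272
Higher: delay to age 11 (11.8272).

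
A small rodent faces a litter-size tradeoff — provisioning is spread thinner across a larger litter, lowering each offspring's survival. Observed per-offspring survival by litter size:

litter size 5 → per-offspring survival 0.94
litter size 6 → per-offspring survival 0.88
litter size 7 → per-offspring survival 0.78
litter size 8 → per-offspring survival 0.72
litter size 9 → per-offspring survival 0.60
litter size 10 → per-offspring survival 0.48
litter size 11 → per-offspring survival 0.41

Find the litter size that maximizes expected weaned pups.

8

Expected weaned pups = c × s(c):
  c=5: 5 × 0.94 = 4.700
  c=6: 6 × 0.88 = 5.280
  c=7: 7 × 0.78 = 5.460
  c=8: 8 × 0.72 = 5.760
  c=9: 9 × 0.60 = 5.400
  c=10: 10 × 0.48 = 4.800
  c=11: 11 × 0.41 = 4.510
Maximum at c = 8 (5.760 weaned pups).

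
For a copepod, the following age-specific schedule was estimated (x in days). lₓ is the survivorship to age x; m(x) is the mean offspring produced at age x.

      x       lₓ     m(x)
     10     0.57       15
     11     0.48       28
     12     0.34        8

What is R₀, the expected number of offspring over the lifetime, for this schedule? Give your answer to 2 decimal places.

R₀ = Σ lₓ m(x):
  age 10: 0.57 × 15 = 8.5500
  age 11: 0.48 × 28 = 13.4400
  age 12: 0.34 × 8 = 2.7200
R₀ = 8.5500 + 13.4400 + 2.7200 = 24.7100

24.71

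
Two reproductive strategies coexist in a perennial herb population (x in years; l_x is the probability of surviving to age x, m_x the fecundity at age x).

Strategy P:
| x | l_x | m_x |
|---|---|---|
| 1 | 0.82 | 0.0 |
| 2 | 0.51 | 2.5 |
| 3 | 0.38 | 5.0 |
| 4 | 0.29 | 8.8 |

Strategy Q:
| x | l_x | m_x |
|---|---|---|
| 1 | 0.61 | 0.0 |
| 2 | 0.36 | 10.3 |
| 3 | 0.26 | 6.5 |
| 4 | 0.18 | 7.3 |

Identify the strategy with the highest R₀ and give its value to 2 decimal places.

6.71

Strategy P: R₀ = 0.82×0.0 + 0.51×2.5 + 0.38×5.0 + 0.29×8.8 = 5.7270
Strategy Q: R₀ = 0.61×0.0 + 0.36×10.3 + 0.26×6.5 + 0.18×7.3 = 6.7120
Highest R₀: strategy Q with 6.7120.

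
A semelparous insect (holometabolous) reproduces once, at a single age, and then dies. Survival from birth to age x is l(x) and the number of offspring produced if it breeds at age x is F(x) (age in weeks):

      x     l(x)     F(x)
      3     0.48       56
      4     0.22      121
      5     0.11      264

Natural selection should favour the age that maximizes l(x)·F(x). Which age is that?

Expected offspring if breeding at age x = l(x) × F(x):
  age 3: 0.48 × 56 = 26.880
  age 4: 0.22 × 121 = 26.620
  age 5: 0.11 × 264 = 29.040
Maximum at age 5 (29.040).

5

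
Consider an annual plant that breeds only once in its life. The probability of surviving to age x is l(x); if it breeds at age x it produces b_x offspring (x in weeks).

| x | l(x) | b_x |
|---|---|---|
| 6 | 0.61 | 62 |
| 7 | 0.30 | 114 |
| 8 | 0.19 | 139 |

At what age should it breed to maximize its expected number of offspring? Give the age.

Expected offspring if breeding at age x = l(x) × b_x:
  age 6: 0.61 × 62 = 37.820
  age 7: 0.30 × 114 = 34.200
  age 8: 0.19 × 139 = 26.410
Maximum at age 6 (37.820).

6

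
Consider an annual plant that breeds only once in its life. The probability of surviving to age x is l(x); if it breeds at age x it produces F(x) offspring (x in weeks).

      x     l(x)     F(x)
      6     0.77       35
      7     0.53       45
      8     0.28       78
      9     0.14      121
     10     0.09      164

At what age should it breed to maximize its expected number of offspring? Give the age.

6

Expected offspring if breeding at age x = l(x) × F(x):
  age 6: 0.77 × 35 = 26.950
  age 7: 0.53 × 45 = 23.850
  age 8: 0.28 × 78 = 21.840
  age 9: 0.14 × 121 = 16.940
  age 10: 0.09 × 164 = 14.760
Maximum at age 6 (26.950).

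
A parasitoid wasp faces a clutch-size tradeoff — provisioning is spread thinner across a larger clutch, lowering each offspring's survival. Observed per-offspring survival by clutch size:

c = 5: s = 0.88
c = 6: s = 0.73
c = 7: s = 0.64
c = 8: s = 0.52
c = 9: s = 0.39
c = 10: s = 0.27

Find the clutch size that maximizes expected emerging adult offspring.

7

Expected emerging adult offspring = c × s(c):
  c=5: 5 × 0.88 = 4.400
  c=6: 6 × 0.73 = 4.380
  c=7: 7 × 0.64 = 4.480
  c=8: 8 × 0.52 = 4.160
  c=9: 9 × 0.39 = 3.510
  c=10: 10 × 0.27 = 2.700
Maximum at c = 7 (4.480 emerging adult offspring).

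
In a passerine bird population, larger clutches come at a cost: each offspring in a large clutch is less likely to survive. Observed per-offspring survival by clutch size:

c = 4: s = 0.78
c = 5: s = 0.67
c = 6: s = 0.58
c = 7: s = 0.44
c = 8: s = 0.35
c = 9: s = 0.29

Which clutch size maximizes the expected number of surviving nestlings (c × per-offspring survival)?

Expected surviving nestlings = c × s(c):
  c=4: 4 × 0.78 = 3.120
  c=5: 5 × 0.67 = 3.350
  c=6: 6 × 0.58 = 3.480
  c=7: 7 × 0.44 = 3.080
  c=8: 8 × 0.35 = 2.800
  c=9: 9 × 0.29 = 2.610
Maximum at c = 6 (3.480 surviving nestlings).

6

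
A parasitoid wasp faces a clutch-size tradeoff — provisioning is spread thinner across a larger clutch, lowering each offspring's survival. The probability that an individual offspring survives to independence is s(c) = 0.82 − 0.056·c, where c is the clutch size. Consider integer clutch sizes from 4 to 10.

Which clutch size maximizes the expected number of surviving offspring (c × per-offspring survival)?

7

Expected surviving offspring = c × s(c):
  c=4: 4 × 0.596 = 2.384
  c=5: 5 × 0.540 = 2.700
  c=6: 6 × 0.484 = 2.904
  c=7: 7 × 0.428 = 2.996
  c=8: 8 × 0.372 = 2.976
  c=9: 9 × 0.316 = 2.844
  c=10: 10 × 0.260 = 2.600
Maximum at c = 7 (2.996 surviving offspring).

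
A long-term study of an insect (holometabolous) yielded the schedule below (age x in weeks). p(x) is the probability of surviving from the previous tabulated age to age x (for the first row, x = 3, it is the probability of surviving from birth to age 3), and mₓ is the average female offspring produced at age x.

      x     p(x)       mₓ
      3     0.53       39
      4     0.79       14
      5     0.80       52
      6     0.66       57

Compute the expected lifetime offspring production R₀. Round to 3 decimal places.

Survivorship from birth: l_x = p_3·p_4·…·p_x.
  l_3 = 0.53000
  l_4 = 0.41870
  l_5 = 0.33496
  l_6 = 0.22107
R₀ = Σ l_x mₓ:
  age 3: 0.53000 × 39 = 20.6700
  age 4: 0.41870 × 14 = 5.8618
  age 5: 0.33496 × 52 = 17.4179
  age 6: 0.22107 × 57 = 12.6010
R₀ = 20.6700 + 5.8618 + 17.4179 + 12.6010 = 56.5507

56.551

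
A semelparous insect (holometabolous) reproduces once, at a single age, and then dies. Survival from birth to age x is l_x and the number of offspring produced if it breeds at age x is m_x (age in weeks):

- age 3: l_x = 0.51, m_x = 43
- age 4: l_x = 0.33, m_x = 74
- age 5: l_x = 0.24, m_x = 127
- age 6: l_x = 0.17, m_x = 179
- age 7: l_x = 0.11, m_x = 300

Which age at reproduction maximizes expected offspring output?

7

Expected offspring if breeding at age x = l_x × m_x:
  age 3: 0.51 × 43 = 21.930
  age 4: 0.33 × 74 = 24.420
  age 5: 0.24 × 127 = 30.480
  age 6: 0.17 × 179 = 30.430
  age 7: 0.11 × 300 = 33.000
Maximum at age 7 (33.000).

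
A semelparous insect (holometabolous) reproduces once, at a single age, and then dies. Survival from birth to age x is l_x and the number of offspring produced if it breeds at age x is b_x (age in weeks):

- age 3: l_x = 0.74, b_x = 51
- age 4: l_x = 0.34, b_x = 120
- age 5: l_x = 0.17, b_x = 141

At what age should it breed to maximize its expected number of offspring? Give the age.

4

Expected offspring if breeding at age x = l_x × b_x:
  age 3: 0.74 × 51 = 37.740
  age 4: 0.34 × 120 = 40.800
  age 5: 0.17 × 141 = 23.970
Maximum at age 4 (40.800).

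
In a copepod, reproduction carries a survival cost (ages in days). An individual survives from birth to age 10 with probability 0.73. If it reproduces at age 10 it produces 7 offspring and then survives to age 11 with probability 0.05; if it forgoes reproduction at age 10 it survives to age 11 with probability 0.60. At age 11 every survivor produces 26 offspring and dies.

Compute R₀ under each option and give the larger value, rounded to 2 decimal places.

11.39

breed at age 10: R₀ = 0.73 × (7 + 0.05 × 26) = 0.73 × 8.3000 = 6.0590
delay to age 11: R₀ = 0.73 × (0.60 × 26) = 0.73 × 15.6000 = 11.3880
Higher: delay to age 11 (11.3880).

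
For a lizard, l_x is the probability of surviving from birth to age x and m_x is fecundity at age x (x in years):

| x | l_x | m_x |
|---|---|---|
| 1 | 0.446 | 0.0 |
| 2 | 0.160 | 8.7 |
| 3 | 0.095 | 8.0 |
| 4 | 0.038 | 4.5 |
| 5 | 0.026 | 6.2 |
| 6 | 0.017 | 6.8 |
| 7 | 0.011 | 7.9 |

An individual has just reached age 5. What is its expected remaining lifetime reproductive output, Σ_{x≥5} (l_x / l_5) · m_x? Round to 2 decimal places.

l_5 = 0.026. Conditional survival from age 5 to x is l_x / l_5.
  x=5: (0.026/0.026) × 6.2 = 6.2000
  x=6: (0.017/0.026) × 6.8 = 4.4462
  x=7: (0.011/0.026) × 7.9 = 3.3423
Sum = 6.2000 + 4.4462 + 3.3423 = 13.9885

13.99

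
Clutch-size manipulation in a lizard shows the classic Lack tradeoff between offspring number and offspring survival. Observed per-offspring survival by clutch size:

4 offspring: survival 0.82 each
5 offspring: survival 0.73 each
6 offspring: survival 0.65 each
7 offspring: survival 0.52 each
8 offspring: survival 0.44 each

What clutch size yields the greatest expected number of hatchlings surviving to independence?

6

Expected hatchlings surviving to independence = c × s(c):
  c=4: 4 × 0.82 = 3.280
  c=5: 5 × 0.73 = 3.650
  c=6: 6 × 0.65 = 3.900
  c=7: 7 × 0.52 = 3.640
  c=8: 8 × 0.44 = 3.520
Maximum at c = 6 (3.900 hatchlings surviving to independence).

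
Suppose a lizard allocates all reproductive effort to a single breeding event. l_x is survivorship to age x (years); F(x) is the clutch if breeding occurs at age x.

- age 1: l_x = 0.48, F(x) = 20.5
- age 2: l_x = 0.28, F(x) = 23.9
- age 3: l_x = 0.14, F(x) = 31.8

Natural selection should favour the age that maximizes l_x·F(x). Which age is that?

1

Expected offspring if breeding at age x = l_x × F(x):
  age 1: 0.48 × 20.5 = 9.840
  age 2: 0.28 × 23.9 = 6.692
  age 3: 0.14 × 31.8 = 4.452
Maximum at age 1 (9.840).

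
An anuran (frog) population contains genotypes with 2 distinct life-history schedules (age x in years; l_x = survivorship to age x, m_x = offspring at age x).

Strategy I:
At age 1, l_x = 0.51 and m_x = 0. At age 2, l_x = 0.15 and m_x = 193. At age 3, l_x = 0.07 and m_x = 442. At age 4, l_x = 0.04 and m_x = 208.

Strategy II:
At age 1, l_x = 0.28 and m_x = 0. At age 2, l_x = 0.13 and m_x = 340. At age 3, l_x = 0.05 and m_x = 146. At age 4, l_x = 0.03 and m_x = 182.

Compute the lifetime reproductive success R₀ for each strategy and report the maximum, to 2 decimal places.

68.21

Strategy I: R₀ = 0.51×0 + 0.15×193 + 0.07×442 + 0.04×208 = 68.2100
Strategy II: R₀ = 0.28×0 + 0.13×340 + 0.05×146 + 0.03×182 = 56.9600
Highest R₀: strategy I with 68.2100.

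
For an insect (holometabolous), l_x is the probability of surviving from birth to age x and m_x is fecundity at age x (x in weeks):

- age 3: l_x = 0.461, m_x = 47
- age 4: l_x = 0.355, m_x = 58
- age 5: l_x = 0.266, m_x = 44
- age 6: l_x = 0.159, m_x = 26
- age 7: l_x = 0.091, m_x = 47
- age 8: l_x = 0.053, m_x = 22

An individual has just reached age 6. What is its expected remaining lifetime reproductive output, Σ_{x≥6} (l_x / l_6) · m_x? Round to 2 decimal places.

60.23

l_6 = 0.159. Conditional survival from age 6 to x is l_x / l_6.
  x=6: (0.159/0.159) × 26 = 26.0000
  x=7: (0.091/0.159) × 47 = 26.8994
  x=8: (0.053/0.159) × 22 = 7.3333
Sum = 26.0000 + 26.8994 + 7.3333 = 60.2327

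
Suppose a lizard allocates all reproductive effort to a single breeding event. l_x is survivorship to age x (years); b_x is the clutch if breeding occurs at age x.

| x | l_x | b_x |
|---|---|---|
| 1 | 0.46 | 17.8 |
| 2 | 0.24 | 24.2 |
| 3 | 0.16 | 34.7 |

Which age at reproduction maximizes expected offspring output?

1

Expected offspring if breeding at age x = l_x × b_x:
  age 1: 0.46 × 17.8 = 8.188
  age 2: 0.24 × 24.2 = 5.808
  age 3: 0.16 × 34.7 = 5.552
Maximum at age 1 (8.188).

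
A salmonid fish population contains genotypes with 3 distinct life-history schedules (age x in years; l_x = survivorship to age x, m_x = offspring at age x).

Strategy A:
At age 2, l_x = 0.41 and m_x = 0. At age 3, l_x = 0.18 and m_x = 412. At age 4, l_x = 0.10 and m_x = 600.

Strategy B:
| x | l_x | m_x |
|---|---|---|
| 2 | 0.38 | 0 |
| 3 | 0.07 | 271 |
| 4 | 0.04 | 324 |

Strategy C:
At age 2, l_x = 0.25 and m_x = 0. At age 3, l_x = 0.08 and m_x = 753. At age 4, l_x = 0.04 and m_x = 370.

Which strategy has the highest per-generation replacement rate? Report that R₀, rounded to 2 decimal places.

Strategy A: R₀ = 0.41×0 + 0.18×412 + 0.10×600 = 134.1600
Strategy B: R₀ = 0.38×0 + 0.07×271 + 0.04×324 = 31.9300
Strategy C: R₀ = 0.25×0 + 0.08×753 + 0.04×370 = 75.0400
Highest R₀: strategy A with 134.1600.

134.16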